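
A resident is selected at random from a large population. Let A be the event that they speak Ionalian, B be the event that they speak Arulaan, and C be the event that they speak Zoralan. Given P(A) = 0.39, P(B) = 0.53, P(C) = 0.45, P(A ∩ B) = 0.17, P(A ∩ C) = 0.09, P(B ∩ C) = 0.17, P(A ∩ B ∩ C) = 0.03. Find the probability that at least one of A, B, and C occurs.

P(A ∪ B ∪ C) = 0.39 + 0.53 + 0.45 − 0.17 − 0.09 − 0.17 + 0.03 = 0.97

0.97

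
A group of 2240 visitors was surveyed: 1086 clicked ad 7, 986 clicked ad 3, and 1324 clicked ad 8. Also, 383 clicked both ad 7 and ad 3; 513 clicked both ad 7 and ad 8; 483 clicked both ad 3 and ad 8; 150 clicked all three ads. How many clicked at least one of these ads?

Apply inclusion-exclusion:
N(≥1) = 1086 + 986 + 1324 − 383 − 513 − 483 + 150 = 2167

2167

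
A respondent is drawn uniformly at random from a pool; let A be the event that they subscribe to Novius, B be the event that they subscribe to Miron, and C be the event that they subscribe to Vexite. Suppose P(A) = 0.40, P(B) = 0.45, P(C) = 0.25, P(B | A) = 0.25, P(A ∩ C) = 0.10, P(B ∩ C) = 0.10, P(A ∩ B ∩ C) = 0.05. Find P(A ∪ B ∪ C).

P(A ∩ B) = P(A)·P(B|A) = 0.40 × 0.25 = 0.10
Inclusion–exclusion gives
P(A ∪ B ∪ C) = 0.40 + 0.45 + 0.25 − 0.10 − 0.10 − 0.10 + 0.05 = 0.85

0.85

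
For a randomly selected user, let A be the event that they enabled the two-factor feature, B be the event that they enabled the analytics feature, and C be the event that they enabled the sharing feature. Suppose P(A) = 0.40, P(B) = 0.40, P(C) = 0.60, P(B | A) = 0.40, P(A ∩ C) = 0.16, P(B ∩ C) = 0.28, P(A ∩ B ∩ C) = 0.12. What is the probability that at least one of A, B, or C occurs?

P(A ∩ B) = P(A)·P(B|A) = 0.40 × 0.40 = 0.16
Using inclusion–exclusion:
P(A ∪ B ∪ C) = 0.40 + 0.40 + 0.60 − 0.16 − 0.16 − 0.28 + 0.12 = 0.92

0.92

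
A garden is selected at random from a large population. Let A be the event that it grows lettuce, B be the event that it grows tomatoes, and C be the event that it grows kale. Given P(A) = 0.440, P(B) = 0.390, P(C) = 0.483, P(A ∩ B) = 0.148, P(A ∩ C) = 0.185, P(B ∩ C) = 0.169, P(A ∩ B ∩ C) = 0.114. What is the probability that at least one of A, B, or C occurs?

0.925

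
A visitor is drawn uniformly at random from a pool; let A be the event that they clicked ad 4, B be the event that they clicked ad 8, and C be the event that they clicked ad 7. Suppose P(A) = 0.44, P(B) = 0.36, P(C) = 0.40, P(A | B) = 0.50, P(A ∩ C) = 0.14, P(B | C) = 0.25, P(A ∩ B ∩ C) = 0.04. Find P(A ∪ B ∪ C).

P(A ∩ B) = P(B)·P(A|B) = 0.36 × 0.50 = 0.18
P(B ∩ C) = P(C)·P(B|C) = 0.40 × 0.25 = 0.10
By inclusion-exclusion,
P(A ∪ B ∪ C) = 0.44 + 0.36 + 0.40 − 0.18 − 0.14 − 0.10 + 0.04 = 0.82

0.82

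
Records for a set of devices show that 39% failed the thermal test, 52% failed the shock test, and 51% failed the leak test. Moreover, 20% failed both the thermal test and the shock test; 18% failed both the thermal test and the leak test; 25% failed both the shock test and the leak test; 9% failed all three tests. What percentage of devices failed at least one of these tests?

88%

Apply inclusion-exclusion:
P(≥1) = 39 + 52 + 51 − 20 − 18 − 25 + 9 = 88%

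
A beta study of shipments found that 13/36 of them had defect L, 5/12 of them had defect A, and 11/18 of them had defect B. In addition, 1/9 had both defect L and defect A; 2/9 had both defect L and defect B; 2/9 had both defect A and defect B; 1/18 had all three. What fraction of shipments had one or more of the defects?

By inclusion-exclusion,
P(union) = 13/36 + 5/12 + 11/18 − 1/9 − 2/9 − 2/9 + 1/18 = 8/9

8/9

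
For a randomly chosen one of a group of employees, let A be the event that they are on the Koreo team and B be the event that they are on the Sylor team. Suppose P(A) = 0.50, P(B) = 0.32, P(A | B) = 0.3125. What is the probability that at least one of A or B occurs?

0.72

P(A ∩ B) = P(B)·P(A|B) = 0.32 × 0.3125 = 0.10
Using inclusion–exclusion:
P(A ∪ B) = 0.50 + 0.32 − 0.10 = 0.72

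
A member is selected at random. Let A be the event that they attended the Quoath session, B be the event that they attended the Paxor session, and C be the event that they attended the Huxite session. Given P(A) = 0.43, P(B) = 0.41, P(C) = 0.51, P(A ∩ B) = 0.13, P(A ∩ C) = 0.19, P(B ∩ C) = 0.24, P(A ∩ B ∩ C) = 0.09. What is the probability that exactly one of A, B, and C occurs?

P(exactly one) = 0.43 + 0.41 + 0.51 − 2·0.13 − 2·0.19 − 2·0.24 + 3·0.09 = 0.50

0.50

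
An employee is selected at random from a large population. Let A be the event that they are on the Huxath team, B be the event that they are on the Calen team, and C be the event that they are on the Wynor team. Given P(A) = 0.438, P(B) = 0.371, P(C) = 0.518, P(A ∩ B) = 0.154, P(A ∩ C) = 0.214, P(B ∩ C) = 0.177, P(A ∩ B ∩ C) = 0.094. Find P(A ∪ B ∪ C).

0.876

Inclusion–exclusion gives
P(A ∪ B ∪ C) = 0.438 + 0.371 + 0.518 − 0.154 − 0.214 − 0.177 + 0.094 = 0.876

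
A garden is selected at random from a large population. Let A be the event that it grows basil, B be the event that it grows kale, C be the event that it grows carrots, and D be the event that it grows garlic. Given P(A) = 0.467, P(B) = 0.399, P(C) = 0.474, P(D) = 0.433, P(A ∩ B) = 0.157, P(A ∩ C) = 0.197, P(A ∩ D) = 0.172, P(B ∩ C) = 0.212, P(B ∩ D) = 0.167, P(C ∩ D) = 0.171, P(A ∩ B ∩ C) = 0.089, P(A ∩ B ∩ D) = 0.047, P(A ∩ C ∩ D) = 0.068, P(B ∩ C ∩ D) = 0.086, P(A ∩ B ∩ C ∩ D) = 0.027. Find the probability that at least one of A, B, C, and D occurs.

By inclusion-exclusion,
P(A ∪ B ∪ C ∪ D) = 0.467 + 0.399 + 0.474 + 0.433 − 0.157 − 0.197 − 0.172 − 0.212 − 0.167 − 0.171 + 0.089 + 0.047 + 0.068 + 0.086 − 0.027 = 0.960

0.960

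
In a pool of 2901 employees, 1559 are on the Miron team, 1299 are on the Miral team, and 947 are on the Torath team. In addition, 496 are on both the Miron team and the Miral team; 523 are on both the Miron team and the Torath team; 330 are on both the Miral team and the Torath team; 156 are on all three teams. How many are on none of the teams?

Apply inclusion-exclusion:
|at least one| = 1559 + 1299 + 947 − 496 − 523 − 330 + 156 = 2612
None: 2901 − 2612 = 289

289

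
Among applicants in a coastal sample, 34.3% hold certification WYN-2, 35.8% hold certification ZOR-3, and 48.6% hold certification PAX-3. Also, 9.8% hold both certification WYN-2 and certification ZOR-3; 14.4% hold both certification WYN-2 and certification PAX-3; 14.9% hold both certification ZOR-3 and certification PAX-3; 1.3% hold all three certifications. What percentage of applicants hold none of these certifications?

19.1%

By inclusion-exclusion,
P(at least one) = 34.3 + 35.8 + 48.6 − 9.8 − 14.4 − 14.9 + 1.3 = 80.9%
P(none) = 100% − 80.9% = 19.1%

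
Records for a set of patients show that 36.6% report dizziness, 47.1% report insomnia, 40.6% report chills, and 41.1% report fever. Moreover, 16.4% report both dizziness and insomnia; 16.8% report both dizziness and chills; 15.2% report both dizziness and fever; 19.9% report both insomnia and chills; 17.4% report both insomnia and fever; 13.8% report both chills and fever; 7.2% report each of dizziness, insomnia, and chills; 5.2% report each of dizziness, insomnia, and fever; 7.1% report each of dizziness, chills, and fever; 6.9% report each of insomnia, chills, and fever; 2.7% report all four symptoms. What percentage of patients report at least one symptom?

Apply inclusion-exclusion:
P(union) = 36.6 + 47.1 + 40.6 + 41.1 − 16.4 − 16.8 − 15.2 − 19.9 − 17.4 − 13.8 + 7.2 + 5.2 + 7.1 + 6.9 − 2.7 = 89.6%

89.6%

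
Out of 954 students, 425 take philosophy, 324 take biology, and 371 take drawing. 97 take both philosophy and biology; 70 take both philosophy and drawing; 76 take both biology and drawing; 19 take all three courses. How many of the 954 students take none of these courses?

58

Using inclusion–exclusion:
|at least one| = 425 + 324 + 371 − 97 − 70 − 76 + 19 = 896
None: 954 − 896 = 58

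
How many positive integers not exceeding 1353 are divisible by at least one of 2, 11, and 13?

785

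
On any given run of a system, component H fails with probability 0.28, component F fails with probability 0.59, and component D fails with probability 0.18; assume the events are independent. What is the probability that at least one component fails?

0.757936

P(none) = (1 − 0.28) × (1 − 0.59) × (1 − 0.18) = 0.72 × 0.41 × 0.82 = 0.242064
P(at least one) = 1 − 0.242064 = 0.757936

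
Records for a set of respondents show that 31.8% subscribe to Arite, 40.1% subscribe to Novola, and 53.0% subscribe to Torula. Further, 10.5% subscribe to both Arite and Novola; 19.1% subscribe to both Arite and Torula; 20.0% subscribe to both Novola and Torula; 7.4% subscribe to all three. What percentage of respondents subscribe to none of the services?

Apply inclusion-exclusion:
P(at least one) = 31.8 + 40.1 + 53.0 − 10.5 − 19.1 − 20.0 + 7.4 = 82.7%
P(none) = 100% − 82.7% = 17.3%

17.3%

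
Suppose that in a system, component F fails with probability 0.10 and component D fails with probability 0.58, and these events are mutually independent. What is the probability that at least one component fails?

0.622

Since the events are independent, P(none) is the product of the individual non-occurrence probabilities.
P(none) = (1 − 0.10) × (1 − 0.58) = 0.90 × 0.42 = 0.378
P(at least one) = 1 − 0.378 = 0.622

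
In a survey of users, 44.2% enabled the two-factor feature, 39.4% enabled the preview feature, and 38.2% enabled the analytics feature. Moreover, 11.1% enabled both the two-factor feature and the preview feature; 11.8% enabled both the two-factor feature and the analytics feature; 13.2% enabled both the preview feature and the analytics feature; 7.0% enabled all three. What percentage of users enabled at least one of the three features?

By inclusion-exclusion,
P(at least one) = 44.2 + 39.4 + 38.2 − 11.1 − 11.8 − 13.2 + 7.0 = 92.7%

92.7%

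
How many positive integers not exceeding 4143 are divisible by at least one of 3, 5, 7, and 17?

⌊4143/3⌋ + ⌊4143/5⌋ + ⌊4143/7⌋ + ⌊4143/17⌋ − ⌊4143/15⌋ − ⌊4143/21⌋ − ⌊4143/51⌋ − ⌊4143/35⌋ − ⌊4143/85⌋ − ⌊4143/119⌋ + ⌊4143/105⌋ + ⌊4143/255⌋ + ⌊4143/357⌋ + ⌊4143/595⌋ − ⌊4143/1785⌋ = 1381 + 828 + 591 + 243 − 276 − 197 − 81 − 118 − 48 − 34 + 39 + 16 + 11 + 6 − 2 = 2359

2359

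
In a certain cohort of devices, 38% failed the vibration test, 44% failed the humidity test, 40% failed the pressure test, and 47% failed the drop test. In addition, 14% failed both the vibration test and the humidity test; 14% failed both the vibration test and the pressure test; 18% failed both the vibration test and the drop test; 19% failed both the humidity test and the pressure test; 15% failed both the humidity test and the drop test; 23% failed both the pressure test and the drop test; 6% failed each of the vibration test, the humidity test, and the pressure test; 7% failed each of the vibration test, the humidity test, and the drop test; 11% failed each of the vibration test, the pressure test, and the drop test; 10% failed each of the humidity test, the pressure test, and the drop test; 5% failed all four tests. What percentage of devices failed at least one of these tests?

95%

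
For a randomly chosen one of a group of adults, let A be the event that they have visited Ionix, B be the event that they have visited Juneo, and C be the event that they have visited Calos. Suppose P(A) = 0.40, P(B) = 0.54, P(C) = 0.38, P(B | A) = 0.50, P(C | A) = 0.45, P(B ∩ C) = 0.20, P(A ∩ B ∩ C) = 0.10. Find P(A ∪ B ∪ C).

0.84

P(A ∩ B) = P(A)·P(B|A) = 0.40 × 0.50 = 0.20
P(A ∩ C) = P(A)·P(C|A) = 0.40 × 0.45 = 0.18
By inclusion–exclusion:
P(A ∪ B ∪ C) = 0.40 + 0.54 + 0.38 − 0.20 − 0.18 − 0.20 + 0.10 = 0.84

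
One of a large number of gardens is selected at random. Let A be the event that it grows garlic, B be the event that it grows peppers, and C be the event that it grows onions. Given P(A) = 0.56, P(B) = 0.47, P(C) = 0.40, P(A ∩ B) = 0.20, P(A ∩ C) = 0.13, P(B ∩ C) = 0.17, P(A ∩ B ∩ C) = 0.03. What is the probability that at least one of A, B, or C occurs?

0.96

P(A ∪ B ∪ C) = 0.56 + 0.47 + 0.40 − 0.20 − 0.13 − 0.17 + 0.03 = 0.96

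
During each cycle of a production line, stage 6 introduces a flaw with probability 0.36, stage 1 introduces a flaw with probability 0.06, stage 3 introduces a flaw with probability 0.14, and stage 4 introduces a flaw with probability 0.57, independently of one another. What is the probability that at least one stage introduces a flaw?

0.77752832

Independence gives P(none) = ∏(1 − pᵢ).
P(none) = (1 − 0.36) × (1 − 0.06) × (1 − 0.14) × (1 − 0.57) = 0.64 × 0.94 × 0.86 × 0.43 = 0.22247168
P(at least one) = 1 − 0.22247168 = 0.77752832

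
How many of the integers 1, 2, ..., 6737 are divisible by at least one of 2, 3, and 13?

4664

⌊6737/2⌋ + ⌊6737/3⌋ + ⌊6737/13⌋ − ⌊6737/6⌋ − ⌊6737/26⌋ − ⌊6737/39⌋ + ⌊6737/78⌋ = 3368 + 2245 + 518 − 1122 − 259 − 172 + 86 = 4664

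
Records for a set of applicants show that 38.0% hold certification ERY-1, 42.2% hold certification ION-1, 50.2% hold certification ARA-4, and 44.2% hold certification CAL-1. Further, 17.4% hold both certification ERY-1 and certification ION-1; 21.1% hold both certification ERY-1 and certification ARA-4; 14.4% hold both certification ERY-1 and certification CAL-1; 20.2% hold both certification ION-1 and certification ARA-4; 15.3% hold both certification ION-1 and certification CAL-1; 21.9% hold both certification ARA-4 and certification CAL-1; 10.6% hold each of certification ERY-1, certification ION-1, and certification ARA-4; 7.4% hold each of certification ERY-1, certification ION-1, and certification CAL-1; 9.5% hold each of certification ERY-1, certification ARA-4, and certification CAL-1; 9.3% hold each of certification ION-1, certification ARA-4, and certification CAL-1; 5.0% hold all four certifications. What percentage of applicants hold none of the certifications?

3.9%

Apply inclusion-exclusion:
P(union) = 38.0 + 42.2 + 50.2 + 44.2 − 17.4 − 21.1 − 14.4 − 20.2 − 15.3 − 21.9 + 10.6 + 7.4 + 9.5 + 9.3 − 5.0 = 96.1%
P(none) = 100% − 96.1% = 3.9%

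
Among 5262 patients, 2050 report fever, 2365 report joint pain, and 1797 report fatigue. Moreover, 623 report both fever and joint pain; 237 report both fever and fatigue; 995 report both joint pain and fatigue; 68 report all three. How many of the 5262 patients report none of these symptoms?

By inclusion–exclusion:
N(≥1) = 2050 + 2365 + 1797 − 623 − 237 − 995 + 68 = 4425
None: 5262 − 4425 = 837

837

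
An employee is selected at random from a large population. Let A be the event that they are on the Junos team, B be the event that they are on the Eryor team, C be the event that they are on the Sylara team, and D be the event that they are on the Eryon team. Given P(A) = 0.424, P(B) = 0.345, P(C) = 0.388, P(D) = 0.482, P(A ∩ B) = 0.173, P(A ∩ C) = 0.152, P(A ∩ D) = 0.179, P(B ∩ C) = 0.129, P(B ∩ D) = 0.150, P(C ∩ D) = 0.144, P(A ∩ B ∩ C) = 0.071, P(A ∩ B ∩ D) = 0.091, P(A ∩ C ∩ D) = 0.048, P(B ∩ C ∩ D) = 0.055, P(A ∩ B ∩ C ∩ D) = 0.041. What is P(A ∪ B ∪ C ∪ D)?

0.936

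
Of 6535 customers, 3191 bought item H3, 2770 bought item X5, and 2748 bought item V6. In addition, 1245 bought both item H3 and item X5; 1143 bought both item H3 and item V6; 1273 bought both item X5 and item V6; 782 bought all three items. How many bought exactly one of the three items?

3733

By inclusion–exclusion (exactly-one form):
N(exactly one) = 3191 + 2770 + 2748 − 2·1245 − 2·1143 − 2·1273 + 3·782 = 3733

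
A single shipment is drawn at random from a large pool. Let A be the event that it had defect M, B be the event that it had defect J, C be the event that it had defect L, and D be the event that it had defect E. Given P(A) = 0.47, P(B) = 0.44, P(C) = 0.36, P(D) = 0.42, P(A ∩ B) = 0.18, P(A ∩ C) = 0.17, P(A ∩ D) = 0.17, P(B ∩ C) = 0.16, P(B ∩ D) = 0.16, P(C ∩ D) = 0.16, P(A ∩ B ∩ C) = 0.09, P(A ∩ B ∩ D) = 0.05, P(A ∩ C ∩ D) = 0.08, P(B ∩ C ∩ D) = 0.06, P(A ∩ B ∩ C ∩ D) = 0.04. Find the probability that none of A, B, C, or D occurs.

By inclusion-exclusion,
P(A ∪ B ∪ C ∪ D) = 0.47 + 0.44 + 0.36 + 0.42 − 0.18 − 0.17 − 0.17 − 0.16 − 0.16 − 0.16 + 0.09 + 0.05 + 0.08 + 0.06 − 0.04 = 0.93
P(none) = 1 − 0.93 = 0.07

0.07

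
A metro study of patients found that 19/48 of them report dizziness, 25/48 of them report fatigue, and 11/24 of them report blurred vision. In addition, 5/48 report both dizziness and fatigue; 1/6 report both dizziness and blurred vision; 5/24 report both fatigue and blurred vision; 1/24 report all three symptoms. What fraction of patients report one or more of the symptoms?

15/16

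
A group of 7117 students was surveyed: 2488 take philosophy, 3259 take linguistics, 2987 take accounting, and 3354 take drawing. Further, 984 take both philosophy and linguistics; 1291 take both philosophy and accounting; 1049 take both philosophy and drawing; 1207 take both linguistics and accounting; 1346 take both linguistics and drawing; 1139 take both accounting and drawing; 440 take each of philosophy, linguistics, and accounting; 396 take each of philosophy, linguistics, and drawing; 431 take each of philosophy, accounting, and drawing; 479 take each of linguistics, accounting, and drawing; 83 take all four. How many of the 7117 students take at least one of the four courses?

|union| = 2488 + 3259 + 2987 + 3354 − 984 − 1291 − 1049 − 1207 − 1346 − 1139 + 440 + 396 + 431 + 479 − 83 = 6735

6735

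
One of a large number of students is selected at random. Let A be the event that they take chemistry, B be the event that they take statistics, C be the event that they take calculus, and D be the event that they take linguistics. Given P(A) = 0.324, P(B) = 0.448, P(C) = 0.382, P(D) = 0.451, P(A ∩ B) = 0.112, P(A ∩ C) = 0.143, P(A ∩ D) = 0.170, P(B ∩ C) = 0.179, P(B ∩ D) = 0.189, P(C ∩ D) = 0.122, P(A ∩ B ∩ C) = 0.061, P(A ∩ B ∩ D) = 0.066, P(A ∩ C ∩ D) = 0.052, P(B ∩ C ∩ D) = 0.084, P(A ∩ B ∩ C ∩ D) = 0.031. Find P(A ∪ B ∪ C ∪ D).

0.922

By inclusion–exclusion:
P(A ∪ B ∪ C ∪ D) = 0.324 + 0.448 + 0.382 + 0.451 − 0.112 − 0.143 − 0.170 − 0.179 − 0.189 − 0.122 + 0.061 + 0.066 + 0.052 + 0.084 − 0.031 = 0.922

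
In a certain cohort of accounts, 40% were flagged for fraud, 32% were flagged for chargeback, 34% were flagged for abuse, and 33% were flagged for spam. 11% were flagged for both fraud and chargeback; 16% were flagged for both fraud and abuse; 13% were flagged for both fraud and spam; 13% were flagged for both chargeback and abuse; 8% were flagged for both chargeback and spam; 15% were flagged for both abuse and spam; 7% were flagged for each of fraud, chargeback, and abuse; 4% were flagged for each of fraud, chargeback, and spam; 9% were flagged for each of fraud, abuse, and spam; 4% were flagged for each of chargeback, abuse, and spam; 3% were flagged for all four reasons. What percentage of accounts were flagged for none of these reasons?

16%

P(union) = 40 + 32 + 34 + 33 − 11 − 16 − 13 − 13 − 8 − 15 + 7 + 4 + 9 + 4 − 3 = 84%
P(none) = 100% − 84% = 16%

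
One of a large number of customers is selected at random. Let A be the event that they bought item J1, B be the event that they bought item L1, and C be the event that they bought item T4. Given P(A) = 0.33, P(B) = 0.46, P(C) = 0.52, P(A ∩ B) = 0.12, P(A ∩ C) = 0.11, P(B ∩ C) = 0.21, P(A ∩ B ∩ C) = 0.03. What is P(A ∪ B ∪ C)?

0.90

Using inclusion–exclusion:
P(A ∪ B ∪ C) = 0.33 + 0.46 + 0.52 − 0.12 − 0.11 − 0.21 + 0.03 = 0.90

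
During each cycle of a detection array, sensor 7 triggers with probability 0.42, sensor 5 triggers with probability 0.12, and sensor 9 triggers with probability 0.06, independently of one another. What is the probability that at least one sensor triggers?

0.520224

P(none) = (1 − 0.42) × (1 − 0.12) × (1 − 0.06) = 0.58 × 0.88 × 0.94 = 0.479776
P(at least one) = 1 − 0.479776 = 0.520224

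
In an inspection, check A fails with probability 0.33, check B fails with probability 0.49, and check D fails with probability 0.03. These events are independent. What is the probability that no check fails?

0.331449

Since the events are independent, P(none) is the product of the individual non-occurrence probabilities.
P(none) = (1 − 0.33) × (1 − 0.49) × (1 − 0.03) = 0.67 × 0.51 × 0.97 = 0.331449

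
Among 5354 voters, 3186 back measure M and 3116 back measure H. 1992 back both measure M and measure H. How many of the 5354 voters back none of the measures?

1044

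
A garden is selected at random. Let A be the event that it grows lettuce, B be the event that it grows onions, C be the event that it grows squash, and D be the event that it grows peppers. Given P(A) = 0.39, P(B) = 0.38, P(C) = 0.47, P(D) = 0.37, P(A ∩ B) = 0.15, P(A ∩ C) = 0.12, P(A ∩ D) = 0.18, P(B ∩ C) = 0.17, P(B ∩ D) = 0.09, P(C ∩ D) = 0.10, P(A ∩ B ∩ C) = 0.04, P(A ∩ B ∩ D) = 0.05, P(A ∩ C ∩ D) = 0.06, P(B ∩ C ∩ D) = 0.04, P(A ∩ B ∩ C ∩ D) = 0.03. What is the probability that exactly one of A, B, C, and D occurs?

0.44

Using the inclusion–exclusion count for exactly one event:
P(exactly one) = 0.39 + 0.38 + 0.47 + 0.37 − 2·0.15 − 2·0.12 − 2·0.18 − 2·0.17 − 2·0.09 − 2·0.10 + 3·0.04 + 3·0.05 + 3·0.06 + 3·0.04 − 4·0.03 = 0.44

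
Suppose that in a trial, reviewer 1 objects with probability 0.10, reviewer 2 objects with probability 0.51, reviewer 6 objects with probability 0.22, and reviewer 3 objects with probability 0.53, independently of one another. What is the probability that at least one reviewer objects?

0.8383294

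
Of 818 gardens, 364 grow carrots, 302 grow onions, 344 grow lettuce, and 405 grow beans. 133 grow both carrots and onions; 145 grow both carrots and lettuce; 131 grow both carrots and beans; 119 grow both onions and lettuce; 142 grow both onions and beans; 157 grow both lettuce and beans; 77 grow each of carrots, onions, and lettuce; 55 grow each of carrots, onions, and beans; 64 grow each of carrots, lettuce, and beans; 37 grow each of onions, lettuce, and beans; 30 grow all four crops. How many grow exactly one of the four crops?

340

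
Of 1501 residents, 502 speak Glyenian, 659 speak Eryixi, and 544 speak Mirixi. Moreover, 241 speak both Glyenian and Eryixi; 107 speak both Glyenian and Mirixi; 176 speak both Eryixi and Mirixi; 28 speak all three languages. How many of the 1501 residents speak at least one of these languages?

1209

|at least one| = 502 + 659 + 544 − 241 − 107 − 176 + 28 = 1209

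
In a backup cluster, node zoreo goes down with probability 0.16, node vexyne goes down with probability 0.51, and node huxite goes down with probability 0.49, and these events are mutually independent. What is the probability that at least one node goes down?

0.790084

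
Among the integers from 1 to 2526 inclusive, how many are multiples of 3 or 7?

1082

floor(2526/3) + floor(2526/7) − floor(2526/21) = 842 + 360 − 120 = 1082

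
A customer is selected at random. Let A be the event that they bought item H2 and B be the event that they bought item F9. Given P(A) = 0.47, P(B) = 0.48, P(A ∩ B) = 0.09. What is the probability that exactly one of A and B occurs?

0.77

By inclusion–exclusion (exactly-one form):
P(exactly one) = 0.47 + 0.48 − 2·0.09 = 0.77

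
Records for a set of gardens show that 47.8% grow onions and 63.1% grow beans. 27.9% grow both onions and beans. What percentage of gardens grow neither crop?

17.0%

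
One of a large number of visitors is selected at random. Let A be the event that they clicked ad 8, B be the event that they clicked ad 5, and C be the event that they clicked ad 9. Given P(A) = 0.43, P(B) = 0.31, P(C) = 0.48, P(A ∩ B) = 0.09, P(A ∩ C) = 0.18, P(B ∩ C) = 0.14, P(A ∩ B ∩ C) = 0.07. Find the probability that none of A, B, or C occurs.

By inclusion-exclusion,
P(A ∪ B ∪ C) = 0.43 + 0.31 + 0.48 − 0.09 − 0.18 − 0.14 + 0.07 = 0.88
P(none) = 1 − 0.88 = 0.12

0.12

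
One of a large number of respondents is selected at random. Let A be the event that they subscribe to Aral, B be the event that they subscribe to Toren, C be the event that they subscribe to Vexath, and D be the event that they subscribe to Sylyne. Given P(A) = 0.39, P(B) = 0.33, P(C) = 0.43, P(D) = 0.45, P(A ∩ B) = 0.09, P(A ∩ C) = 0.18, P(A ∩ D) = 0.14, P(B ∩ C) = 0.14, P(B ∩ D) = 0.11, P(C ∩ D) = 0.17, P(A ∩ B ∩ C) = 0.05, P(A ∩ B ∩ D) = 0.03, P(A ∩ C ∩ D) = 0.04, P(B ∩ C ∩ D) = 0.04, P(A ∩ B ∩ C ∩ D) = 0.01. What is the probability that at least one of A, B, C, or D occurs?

0.92

Using inclusion–exclusion:
P(A ∪ B ∪ C ∪ D) = 0.39 + 0.33 + 0.43 + 0.45 − 0.09 − 0.18 − 0.14 − 0.14 − 0.11 − 0.17 + 0.05 + 0.03 + 0.04 + 0.04 − 0.01 = 0.92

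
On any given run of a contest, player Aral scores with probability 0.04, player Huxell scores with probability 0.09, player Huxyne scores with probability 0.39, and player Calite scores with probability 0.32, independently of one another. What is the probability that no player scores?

0.36236928

P(none) = (1 − 0.04) × (1 − 0.09) × (1 − 0.39) × (1 − 0.32) = 0.96 × 0.91 × 0.61 × 0.68 = 0.36236928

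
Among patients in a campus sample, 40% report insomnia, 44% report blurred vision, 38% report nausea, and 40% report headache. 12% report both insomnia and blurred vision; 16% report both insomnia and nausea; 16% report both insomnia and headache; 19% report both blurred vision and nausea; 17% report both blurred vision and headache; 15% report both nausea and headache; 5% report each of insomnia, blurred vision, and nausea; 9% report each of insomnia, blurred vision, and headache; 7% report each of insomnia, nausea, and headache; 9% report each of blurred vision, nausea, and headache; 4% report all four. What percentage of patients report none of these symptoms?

P(≥1) = 40 + 44 + 38 + 40 − 12 − 16 − 16 − 19 − 17 − 15 + 5 + 9 + 7 + 9 − 4 = 93%
P(none) = 100% − 93% = 7%

7%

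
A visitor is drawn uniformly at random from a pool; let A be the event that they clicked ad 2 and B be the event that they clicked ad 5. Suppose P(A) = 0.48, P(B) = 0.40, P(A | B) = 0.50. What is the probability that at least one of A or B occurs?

0.68

P(A ∩ B) = P(B)·P(A|B) = 0.40 × 0.50 = 0.20
Inclusion–exclusion gives
P(A ∪ B) = 0.48 + 0.40 − 0.20 = 0.68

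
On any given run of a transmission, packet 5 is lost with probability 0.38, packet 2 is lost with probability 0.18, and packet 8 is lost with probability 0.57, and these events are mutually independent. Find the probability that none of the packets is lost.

P(none) = (1 − 0.38) × (1 − 0.18) × (1 − 0.57) = 0.62 × 0.82 × 0.43 = 0.218612

0.218612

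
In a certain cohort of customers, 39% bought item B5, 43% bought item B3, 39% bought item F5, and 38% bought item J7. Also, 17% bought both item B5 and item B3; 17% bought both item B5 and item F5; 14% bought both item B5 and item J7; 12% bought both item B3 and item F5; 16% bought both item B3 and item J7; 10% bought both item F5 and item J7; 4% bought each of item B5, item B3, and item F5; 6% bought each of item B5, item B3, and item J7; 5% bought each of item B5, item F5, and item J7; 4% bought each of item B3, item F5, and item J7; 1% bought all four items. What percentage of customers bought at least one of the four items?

Apply inclusion-exclusion:
P(at least one) = 39 + 43 + 39 + 38 − 17 − 17 − 14 − 12 − 16 − 10 + 4 + 6 + 5 + 4 − 1 = 91%

91%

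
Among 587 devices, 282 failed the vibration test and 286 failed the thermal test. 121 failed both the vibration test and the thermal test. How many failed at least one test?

Apply inclusion-exclusion:
|union| = 282 + 286 − 121 = 447

447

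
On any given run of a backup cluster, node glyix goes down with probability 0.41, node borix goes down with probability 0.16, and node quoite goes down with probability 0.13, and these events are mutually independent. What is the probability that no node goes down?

0.431172

P(none) = (1 − 0.41) × (1 − 0.16) × (1 − 0.13) = 0.59 × 0.84 × 0.87 = 0.431172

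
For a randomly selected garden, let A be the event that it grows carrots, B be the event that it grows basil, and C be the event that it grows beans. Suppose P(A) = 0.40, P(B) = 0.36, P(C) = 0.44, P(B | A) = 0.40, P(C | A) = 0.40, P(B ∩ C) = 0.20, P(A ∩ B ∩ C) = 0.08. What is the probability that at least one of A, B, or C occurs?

P(A ∩ B) = P(A)·P(B|A) = 0.40 × 0.40 = 0.16
P(A ∩ C) = P(A)·P(C|A) = 0.40 × 0.40 = 0.16
P(A ∪ B ∪ C) = 0.40 + 0.36 + 0.44 − 0.16 − 0.16 − 0.20 + 0.08 = 0.76

0.76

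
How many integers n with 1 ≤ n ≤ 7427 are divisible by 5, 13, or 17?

⌊7427/5⌋ + ⌊7427/13⌋ + ⌊7427/17⌋ − ⌊7427/65⌋ − ⌊7427/85⌋ − ⌊7427/221⌋ + ⌊7427/1105⌋ = 1485 + 571 + 436 − 114 − 87 − 33 + 6 = 2264

2264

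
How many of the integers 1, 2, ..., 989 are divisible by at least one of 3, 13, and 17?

⌊989/3⌋ + ⌊989/13⌋ + ⌊989/17⌋ − ⌊989/39⌋ − ⌊989/51⌋ − ⌊989/221⌋ + ⌊989/663⌋ = 329 + 76 + 58 − 25 − 19 − 4 + 1 = 416

416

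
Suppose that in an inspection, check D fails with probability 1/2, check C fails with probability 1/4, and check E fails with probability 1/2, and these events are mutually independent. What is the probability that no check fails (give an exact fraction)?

3/16

P(none) = (1 − 1/2) × (1 − 1/4) × (1 − 1/2) = 1/2 × 3/4 × 1/2 = 3/16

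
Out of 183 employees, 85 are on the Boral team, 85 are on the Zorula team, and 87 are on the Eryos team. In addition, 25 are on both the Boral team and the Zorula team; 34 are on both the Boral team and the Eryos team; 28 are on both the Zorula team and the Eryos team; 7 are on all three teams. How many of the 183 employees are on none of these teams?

6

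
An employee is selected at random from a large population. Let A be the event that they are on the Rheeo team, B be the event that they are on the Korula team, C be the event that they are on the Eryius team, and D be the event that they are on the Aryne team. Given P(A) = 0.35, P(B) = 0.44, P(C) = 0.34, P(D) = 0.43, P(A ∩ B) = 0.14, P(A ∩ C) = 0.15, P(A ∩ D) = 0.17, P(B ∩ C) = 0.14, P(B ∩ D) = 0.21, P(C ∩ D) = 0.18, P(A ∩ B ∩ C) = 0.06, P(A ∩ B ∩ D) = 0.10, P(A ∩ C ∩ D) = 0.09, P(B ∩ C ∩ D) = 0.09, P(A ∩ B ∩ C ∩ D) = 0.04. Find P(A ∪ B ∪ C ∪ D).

By inclusion-exclusion,
P(A ∪ B ∪ C ∪ D) = 0.35 + 0.44 + 0.34 + 0.43 − 0.14 − 0.15 − 0.17 − 0.14 − 0.21 − 0.18 + 0.06 + 0.10 + 0.09 + 0.09 − 0.04 = 0.87

0.87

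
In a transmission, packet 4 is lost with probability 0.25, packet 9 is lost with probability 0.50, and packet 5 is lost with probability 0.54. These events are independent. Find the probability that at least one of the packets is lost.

0.8275

Independence gives P(none) = ∏(1 − pᵢ).
P(none) = (1 − 0.25) × (1 − 0.50) × (1 − 0.54) = 0.75 × 0.50 × 0.46 = 0.1725
P(at least one) = 1 − 0.1725 = 0.8275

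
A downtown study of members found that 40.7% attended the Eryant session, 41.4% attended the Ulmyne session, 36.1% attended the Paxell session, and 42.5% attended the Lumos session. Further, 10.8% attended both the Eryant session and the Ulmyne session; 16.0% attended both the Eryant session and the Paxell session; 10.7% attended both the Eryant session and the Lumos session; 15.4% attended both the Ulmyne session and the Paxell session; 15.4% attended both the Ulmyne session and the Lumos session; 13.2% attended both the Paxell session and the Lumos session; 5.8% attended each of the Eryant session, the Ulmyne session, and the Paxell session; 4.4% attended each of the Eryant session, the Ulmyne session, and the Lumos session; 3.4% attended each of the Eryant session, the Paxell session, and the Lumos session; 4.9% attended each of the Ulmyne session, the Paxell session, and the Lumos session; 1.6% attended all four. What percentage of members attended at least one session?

96.1%

Using inclusion–exclusion:
P(at least one) = 40.7 + 41.4 + 36.1 + 42.5 − 10.8 − 16.0 − 10.7 − 15.4 − 15.4 − 13.2 + 5.8 + 4.4 + 3.4 + 4.9 − 1.6 = 96.1%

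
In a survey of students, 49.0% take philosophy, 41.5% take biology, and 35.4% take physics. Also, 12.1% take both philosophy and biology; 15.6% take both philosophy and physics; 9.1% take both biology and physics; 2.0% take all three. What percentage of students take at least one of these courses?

91.1%

By inclusion-exclusion,
P(union) = 49.0 + 41.5 + 35.4 − 12.1 − 15.6 − 9.1 + 2.0 = 91.1%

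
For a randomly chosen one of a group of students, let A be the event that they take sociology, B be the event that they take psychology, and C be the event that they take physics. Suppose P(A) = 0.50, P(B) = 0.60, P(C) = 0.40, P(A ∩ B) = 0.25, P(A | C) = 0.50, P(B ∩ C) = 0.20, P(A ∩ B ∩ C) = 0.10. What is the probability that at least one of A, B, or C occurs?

P(A ∩ C) = P(C)·P(A|C) = 0.40 × 0.50 = 0.20
P(A ∪ B ∪ C) = 0.50 + 0.60 + 0.40 − 0.25 − 0.20 − 0.20 + 0.10 = 0.95

0.95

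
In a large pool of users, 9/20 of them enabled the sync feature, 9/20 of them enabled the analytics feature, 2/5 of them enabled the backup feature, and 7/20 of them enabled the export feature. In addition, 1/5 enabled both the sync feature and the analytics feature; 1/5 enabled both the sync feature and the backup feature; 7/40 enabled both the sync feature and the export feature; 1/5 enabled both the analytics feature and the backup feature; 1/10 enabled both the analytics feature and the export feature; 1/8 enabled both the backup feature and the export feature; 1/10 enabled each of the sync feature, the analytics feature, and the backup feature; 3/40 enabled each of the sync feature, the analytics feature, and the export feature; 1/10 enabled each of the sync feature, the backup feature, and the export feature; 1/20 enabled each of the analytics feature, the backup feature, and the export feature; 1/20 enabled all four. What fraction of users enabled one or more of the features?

37/40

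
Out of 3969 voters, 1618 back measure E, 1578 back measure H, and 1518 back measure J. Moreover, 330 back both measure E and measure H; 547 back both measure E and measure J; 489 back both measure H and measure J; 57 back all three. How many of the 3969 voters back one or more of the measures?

|at least one| = 1618 + 1578 + 1518 − 330 − 547 − 489 + 57 = 3405

3405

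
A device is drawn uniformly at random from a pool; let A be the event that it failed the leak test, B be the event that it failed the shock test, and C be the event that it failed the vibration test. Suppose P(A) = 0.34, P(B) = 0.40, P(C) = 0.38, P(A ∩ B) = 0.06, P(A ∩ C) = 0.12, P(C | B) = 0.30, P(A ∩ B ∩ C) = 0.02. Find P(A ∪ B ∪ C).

0.84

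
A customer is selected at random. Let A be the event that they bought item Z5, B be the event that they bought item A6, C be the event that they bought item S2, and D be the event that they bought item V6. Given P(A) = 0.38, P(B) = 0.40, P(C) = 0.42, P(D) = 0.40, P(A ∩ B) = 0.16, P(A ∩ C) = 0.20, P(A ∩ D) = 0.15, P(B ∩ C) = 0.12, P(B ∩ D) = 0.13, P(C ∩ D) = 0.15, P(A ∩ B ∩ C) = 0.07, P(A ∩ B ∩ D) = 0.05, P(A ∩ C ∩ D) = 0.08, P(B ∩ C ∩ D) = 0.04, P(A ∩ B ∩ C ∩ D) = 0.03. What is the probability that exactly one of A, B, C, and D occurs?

P(exactly one) = 0.38 + 0.40 + 0.42 + 0.40 − 2·0.16 − 2·0.20 − 2·0.15 − 2·0.12 − 2·0.13 − 2·0.15 + 3·0.07 + 3·0.05 + 3·0.08 + 3·0.04 − 4·0.03 = 0.38

0.38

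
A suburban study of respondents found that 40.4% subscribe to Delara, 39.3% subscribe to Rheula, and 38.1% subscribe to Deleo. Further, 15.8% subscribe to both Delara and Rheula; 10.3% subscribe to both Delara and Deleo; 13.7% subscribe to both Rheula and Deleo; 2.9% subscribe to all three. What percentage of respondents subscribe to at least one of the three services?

By inclusion-exclusion,
P(union) = 40.4 + 39.3 + 38.1 − 15.8 − 10.3 − 13.7 + 2.9 = 80.9%

80.9%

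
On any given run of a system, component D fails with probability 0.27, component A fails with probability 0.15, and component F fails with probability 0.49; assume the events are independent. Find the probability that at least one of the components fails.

0.683545

P(none) = (1 − 0.27) × (1 − 0.15) × (1 − 0.49) = 0.73 × 0.85 × 0.51 = 0.316455
P(at least one) = 1 − 0.316455 = 0.683545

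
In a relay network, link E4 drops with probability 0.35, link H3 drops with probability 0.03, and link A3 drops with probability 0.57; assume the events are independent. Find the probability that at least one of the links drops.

P(none) = (1 − 0.35) × (1 − 0.03) × (1 − 0.57) = 0.65 × 0.97 × 0.43 = 0.271115
P(at least one) = 1 − 0.271115 = 0.728885

0.728885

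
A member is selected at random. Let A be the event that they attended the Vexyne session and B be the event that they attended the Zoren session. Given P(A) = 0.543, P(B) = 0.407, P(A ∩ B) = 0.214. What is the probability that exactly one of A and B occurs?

Using the inclusion–exclusion count for exactly one event:
P(exactly one) = 0.543 + 0.407 − 2·0.214 = 0.522

0.522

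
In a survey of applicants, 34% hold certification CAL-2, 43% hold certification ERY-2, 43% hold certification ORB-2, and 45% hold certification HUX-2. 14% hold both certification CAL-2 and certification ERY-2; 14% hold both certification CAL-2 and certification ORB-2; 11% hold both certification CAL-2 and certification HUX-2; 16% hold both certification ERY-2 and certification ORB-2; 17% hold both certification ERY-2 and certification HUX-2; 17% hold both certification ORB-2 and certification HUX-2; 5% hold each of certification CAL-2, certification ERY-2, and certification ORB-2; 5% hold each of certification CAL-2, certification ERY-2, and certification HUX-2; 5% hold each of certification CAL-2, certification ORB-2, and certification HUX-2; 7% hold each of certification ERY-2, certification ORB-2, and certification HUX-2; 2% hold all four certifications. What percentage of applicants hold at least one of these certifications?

Apply inclusion-exclusion:
P(union) = 34 + 43 + 43 + 45 − 14 − 14 − 11 − 16 − 17 − 17 + 5 + 5 + 5 + 7 − 2 = 96%

96%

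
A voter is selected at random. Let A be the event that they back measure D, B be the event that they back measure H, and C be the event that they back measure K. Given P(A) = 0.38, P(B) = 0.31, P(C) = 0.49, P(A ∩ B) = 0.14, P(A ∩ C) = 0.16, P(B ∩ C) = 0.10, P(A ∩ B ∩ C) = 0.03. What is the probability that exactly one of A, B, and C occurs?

P(exactly one) = 0.38 + 0.31 + 0.49 − 2·0.14 − 2·0.16 − 2·0.10 + 3·0.03 = 0.47

0.47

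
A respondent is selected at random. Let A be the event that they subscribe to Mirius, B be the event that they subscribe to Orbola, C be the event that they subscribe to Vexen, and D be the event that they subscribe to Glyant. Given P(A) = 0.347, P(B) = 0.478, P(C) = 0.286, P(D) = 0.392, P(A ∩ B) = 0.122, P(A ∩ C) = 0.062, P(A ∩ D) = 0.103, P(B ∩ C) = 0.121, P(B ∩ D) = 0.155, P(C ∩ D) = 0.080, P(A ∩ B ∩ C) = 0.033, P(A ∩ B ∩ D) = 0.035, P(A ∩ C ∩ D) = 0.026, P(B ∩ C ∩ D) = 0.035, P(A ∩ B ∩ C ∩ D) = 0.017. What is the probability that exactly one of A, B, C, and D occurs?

0.536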